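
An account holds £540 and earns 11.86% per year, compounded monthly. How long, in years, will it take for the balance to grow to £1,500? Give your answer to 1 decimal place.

We need (1 + 0.00988333)^(12t) = 2.7778, so 12t = ln 2.7778 / ln 1.009883 ≈ 103.8811.
t ≈ 103.8811/12 = 8.6568 years.

8.7 years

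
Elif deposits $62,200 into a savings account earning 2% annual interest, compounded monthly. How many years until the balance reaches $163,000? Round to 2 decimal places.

48.21 years

We need (1 + 0.00166667)^(12t) = 2.6206, so 12t = ln 2.6206 / ln 1.001667 ≈ 578.5187.
t ≈ 578.5187/12 = 48.2099 years.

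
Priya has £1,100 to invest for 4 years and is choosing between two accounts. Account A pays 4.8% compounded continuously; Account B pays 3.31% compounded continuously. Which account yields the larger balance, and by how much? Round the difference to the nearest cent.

Account A growth factor: e^(0.048·4) = e^0.192 ≈ 1.211670517; balance ≈ 1,332.8376.
Account B growth factor: e^(0.0331·4) = e^0.1324 ≈ 1.141564854; balance ≈ 1,255.7213.
Account A is larger by 77.1162.

Account A, by £77.12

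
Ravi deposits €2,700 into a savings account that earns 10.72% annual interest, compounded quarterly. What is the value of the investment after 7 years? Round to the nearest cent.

€5,661.97

Periodic rate = 10.72%/4 = 0.0268; periods = 4·7 = 28.
A = 2,700·(1 + 0.0268)^28 ≈ 2,700·2.097027279 ≈ 5,661.9737.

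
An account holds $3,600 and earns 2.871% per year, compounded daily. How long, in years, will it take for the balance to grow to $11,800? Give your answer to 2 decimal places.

We need (1 + 0.0000786575)^(365t) = 3.2778, so 365t = ln 3.2778 / ln 1.000079 ≈ 15093.4349.
t ≈ 15093.4349/365 = 41.3519 years.

41.35 years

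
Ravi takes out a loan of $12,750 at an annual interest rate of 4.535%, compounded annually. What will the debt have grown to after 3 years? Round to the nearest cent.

Growth factor = (1 + 0.04535)^3 ≈ 1.1423131353.
A ≈ 12,750 × 1.1423131353 ≈ 14,564.4925.

$14,564.49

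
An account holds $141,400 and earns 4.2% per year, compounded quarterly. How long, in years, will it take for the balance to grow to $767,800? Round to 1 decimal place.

40.5 years

(1 + 0.0105)^(4t) = 767,800/141,400 = 5.43.
4t·ln(1 + 0.0105) = ln(5.43); 4t = 1.6919/0.0104453 ≈ 161.9813.
t ≈ 40.4953 years.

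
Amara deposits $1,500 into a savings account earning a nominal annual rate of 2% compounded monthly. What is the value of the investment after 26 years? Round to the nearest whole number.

Periodic rate = 2%/12 = 0.00166667; periods = 12·26 = 312.
A = 1,500·(1 + 0.02/12)^312 ≈ 1,500·1.681299737 ≈ 2,521.9496.

$2,522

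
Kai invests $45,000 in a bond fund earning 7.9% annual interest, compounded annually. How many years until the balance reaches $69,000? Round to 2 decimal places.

(1 + 0.079)^t = 69,000/45,000 = 1.5333.
t·ln(1 + 0.079) = ln(1.5333); t = 0.42744/0.0760347 ≈ 5.6217.

5.62 years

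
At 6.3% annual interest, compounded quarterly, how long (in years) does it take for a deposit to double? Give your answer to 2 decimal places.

(1 + 0.01575)^(4t) = 2.
4t = ln 2 / ln(1 + 0.01575) ≈ 0.69315/0.0156273 ≈ 44.3550.
t ≈ 11.0888.

11.09 years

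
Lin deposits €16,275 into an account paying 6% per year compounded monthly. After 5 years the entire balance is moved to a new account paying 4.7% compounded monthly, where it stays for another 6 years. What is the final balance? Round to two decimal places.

After 5 years at 6%: 16,275 × 1.3488501525 ≈ 21,952.5362.
Then 6 years at 4.7%: 21,952.5362 × 1.3250486659 ≈ 29,088.1788.

€29,088.18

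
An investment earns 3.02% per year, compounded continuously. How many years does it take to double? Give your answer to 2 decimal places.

22.95 years

e^(0.0302t) = 2, so 0.0302t = ln 2 ≈ 0.69315.
t ≈ 0.69315/0.0302 ≈ 22.9519.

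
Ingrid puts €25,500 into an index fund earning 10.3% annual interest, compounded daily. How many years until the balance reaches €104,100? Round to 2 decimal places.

We need (1 + 0.000282192)^(365t) = 4.0824, so 365t = ln 4.0824 / ln 1.000282 ≈ 4985.5172.
t ≈ 4985.5172/365 = 13.6590 years.

13.66 years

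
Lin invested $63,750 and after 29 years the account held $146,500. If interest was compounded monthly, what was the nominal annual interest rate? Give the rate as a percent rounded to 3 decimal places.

2.873%

(1 + r/12)^348 = 146,500/63,750 = 2.29804.
1 + r/12 = 2.29804^(1/348) ≈ 1.002394, so r/12 ≈ 0.00239383.
r ≈ 12·0.00239383 = 2.87259%.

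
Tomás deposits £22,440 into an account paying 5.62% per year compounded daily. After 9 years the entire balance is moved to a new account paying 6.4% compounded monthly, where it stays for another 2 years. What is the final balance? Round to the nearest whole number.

£42,278

After 9 years at 5.62%: 22,440 × 1.658247073 ≈ 37,211.0643.
Then 2 years at 6.4%: 37,211.0643 × 1.1361664989 ≈ 42,277.9647.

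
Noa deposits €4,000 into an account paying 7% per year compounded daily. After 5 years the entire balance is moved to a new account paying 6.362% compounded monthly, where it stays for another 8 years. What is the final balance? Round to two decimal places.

Phase 1: 4,000·(1 + 0.07/365)^1825 ≈ 5,676.0797.
Phase 2: 5,676.0797·(1 + 0.06362/12)^96 ≈ 9,429.8141.

€9,429.81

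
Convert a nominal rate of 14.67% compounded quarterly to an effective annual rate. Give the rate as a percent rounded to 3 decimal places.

EAR = (1 + 14.67%/4)^4 − 1 = (1 + 0.036675)^4 − 1.
(1 + 0.036675)^4 ≈ 1.154969, so EAR ≈ 15.49695%.

15.497%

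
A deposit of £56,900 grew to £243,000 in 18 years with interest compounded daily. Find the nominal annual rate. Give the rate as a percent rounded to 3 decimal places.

8.066%

(1 + r/365)^6570 = 243,000/56,900 = 4.27065.
1 + r/365 = 4.27065^(1/6570) ≈ 1.000221, so r/365 ≈ 0.000220993.
r ≈ 365·0.000220993 = 8.06626%.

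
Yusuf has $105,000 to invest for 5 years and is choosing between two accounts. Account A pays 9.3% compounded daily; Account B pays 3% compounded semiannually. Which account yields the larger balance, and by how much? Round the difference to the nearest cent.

Account A growth factor: (1 + 0.093/365)^1825 ≈ 1.59191989721; balance ≈ 167,151.5892.
Account B growth factor: (1 + 0.015)^10 ≈ 1.16054082503; balance ≈ 121,856.7866.
Account A is larger by 45,294.8026.

Account A, by $45,294.80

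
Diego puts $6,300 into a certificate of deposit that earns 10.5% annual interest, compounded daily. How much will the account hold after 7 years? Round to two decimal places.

$13,137.15

Growth factor = (1 + 0.105/365)^2555 ≈ 2.085261571.
A ≈ 6,300 × 2.085261571 ≈ 13,137.1479.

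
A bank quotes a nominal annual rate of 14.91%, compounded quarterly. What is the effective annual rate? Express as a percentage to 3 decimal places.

EAR = (1 + 14.91%/4)^4 − 1 = (1 + 0.037275)^4 − 1.
(1 + 0.037275)^4 ≈ 1.157646, so EAR ≈ 15.76456%.

15.765%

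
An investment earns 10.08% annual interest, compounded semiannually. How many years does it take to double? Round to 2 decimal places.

7.05 years

(1 + 0.0504)^(2t) = 2.
2t = ln 2 / ln(1 + 0.0504) ≈ 0.69315/0.049171 ≈ 14.0967.
t ≈ 7.0483.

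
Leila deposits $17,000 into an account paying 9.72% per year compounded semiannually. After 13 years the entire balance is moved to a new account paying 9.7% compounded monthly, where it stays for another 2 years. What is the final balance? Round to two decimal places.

$70,830.37

Phase 1: 17,000·(1 + 0.0486)^26 ≈ 58,385.5142.
Phase 2: 58,385.5142·(1 + 0.097/12)^24 ≈ 70,830.3748.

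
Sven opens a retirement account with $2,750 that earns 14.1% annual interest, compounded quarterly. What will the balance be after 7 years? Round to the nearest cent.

$7,254.36

Periodic rate = 14.1%/4 = 0.03525; periods = 4·7 = 28.
A = 2,750·(1 + 0.03525)^28 ≈ 2,750·2.637950834 ≈ 7,254.3648.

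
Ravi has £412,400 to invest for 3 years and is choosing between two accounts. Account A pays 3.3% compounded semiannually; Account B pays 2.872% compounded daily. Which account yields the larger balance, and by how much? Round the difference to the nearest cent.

Account A, by £5,442.73

A: (1 + 0.0165)^6 ≈ 1.10317471166, so 412,400 × 1.10317471166 ≈ 454,949.2511.
B: (1 + 0.02872/365)^1095 ≈ 1.08997701671, so 412,400 × 1.08997701671 ≈ 449,506.5217.
Difference ≈ 5,442.7294 in favor of A.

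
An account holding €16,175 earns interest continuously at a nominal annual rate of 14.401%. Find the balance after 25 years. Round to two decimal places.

A = P·e^(rt) = 16,175·e^(0.14401·25) = 16,175·e^3.60025.
e^3.60025 ≈ 36.6073851461, so A ≈ 592,124.4547.

€592,124.45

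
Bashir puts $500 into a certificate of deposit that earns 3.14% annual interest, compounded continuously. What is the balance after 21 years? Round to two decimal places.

$966.82

A = P·e^(rt) = 500·e^(0.0314·21) = 500·e^0.6594.
e^0.6594 ≈ 1.93363181, so A ≈ 966.8159.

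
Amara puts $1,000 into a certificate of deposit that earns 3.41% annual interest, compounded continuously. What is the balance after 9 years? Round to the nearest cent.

$1,359.21

A = P·e^(rt) = 1,000·e^(0.0341·9) = 1,000·e^0.3069.
e^0.3069 ≈ 1.359205041, so A ≈ 1,359.2050.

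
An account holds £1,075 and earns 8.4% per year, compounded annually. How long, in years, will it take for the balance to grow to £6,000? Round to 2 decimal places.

21.32 years

(1 + 0.084)^t = 6,000/1,075 = 5.5814.
t·ln(1 + 0.084) = ln(5.5814); t = 1.7194/0.0806579 ≈ 21.3177.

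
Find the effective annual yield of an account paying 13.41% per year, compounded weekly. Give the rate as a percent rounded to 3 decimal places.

14.331%

One year is 52 periods at 0.00257885 each: (1 + 0.00257885)^52 ≈ 1.14331.
EAR = 1.14331 − 1 ≈ 14.33098%.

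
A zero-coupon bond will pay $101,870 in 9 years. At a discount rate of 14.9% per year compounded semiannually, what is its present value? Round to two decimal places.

Periodic rate = 14.9%/2 = 0.0745; 18 periods.
P = 101,870/(1 + 0.0745)^18 ≈ 101,870/3.64515127919 ≈ 27,946.7139.

$27,946.71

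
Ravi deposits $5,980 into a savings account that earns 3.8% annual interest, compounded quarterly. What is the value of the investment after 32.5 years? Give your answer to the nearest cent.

$20,441.99

Growth factor = (1 + 0.0095)^130 ≈ 3.4183932823.
A ≈ 5,980 × 3.4183932823 ≈ 20,441.9918.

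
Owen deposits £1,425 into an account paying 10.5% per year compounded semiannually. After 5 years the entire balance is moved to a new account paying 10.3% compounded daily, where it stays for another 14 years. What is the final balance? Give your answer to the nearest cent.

After 5 years at 10.5%: 1,425 × 1.6680960159 ≈ 2,377.0368.
Then 14 years at 10.3%: 2,377.0368 × 4.2282854419 ≈ 10,050.7902.

£10,050.79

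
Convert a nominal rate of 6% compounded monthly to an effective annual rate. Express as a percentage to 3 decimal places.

One year is 12 periods at 0.005 each: (1 + 0.005)^12 ≈ 1.061678.
EAR = 1.061678 − 1 ≈ 6.16778%.

6.168%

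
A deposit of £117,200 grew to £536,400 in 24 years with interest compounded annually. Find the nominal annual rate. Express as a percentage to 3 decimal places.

(1 + r)^24 = 536,400/117,200 = 4.57679.
1 + r = 4.57679^(1/24) ≈ 1.065426, so r ≈ 0.0654262.
r ≈ 6.54262%.

6.543%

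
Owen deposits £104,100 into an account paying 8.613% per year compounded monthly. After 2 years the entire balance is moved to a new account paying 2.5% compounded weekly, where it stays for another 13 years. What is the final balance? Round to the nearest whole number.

Phase 1: 104,100·(1 + 0.0071775)^24 ≈ 123,593.3474.
Phase 2: 123,593.3474·(1 + 0.025/52)^676 ≈ 171,043.6214.

£171,044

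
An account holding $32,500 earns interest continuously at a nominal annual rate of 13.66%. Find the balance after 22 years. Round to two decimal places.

$656,183.25

A = P·e^(rt) = 32,500·e^(0.1366·22) = 32,500·e^3.0052.
e^3.0052 ≈ 20.190253743, so A ≈ 656,183.2466.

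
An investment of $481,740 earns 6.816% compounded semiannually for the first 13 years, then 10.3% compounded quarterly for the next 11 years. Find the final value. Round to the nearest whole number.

$3,524,094

After 13 years at 6.816%: 481,740 × 2.390053392958 ≈ 1,151,384.3215.
Then 11 years at 10.3%: 1,151,384.3215 × 3.060744854869 ≈ 3,524,093.6381.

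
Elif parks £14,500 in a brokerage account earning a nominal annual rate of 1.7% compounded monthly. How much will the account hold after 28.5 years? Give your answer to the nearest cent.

£23,530.70

Growth factor = (1 + 0.017/12)^342 ≈ 1.6228066274.
A ≈ 14,500 × 1.6228066274 ≈ 23,530.6961.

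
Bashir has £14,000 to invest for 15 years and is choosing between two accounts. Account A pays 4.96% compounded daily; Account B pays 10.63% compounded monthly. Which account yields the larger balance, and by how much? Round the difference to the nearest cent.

Account B, by £39,020.42

Account A growth factor: (1 + 0.0496/365)^5475 ≈ 2.104229682; balance ≈ 29,459.2155.
Account B growth factor: (1 + 0.1063/12)^180 ≈ 4.8914027606; balance ≈ 68,479.6386.
Account B is larger by 39,020.4231.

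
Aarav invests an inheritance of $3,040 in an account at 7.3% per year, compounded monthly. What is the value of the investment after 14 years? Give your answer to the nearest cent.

Periodic rate = 7.3%/12 = 0.00608333; periods = 12·14 = 168.
A = 3,040·(1 + 0.073/12)^168 ≈ 3,040·2.770156915 ≈ 8,421.2770.

$8,421.28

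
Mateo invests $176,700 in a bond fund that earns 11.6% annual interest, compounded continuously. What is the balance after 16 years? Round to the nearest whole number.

A = P·e^(rt) = 176,700·e^(0.116·16) = 176,700·e^1.856.
e^1.856 ≈ 6.398093145786, so A ≈ 1,130,543.0589.

$1,130,543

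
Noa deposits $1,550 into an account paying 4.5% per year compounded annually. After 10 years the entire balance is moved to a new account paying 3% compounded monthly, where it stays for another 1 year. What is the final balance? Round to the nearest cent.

Phase 1: 1,550·(1 + 0.045)^10 ≈ 2,407.1026.
Phase 2: 2,407.1026·(1 + 0.0025)^12 ≈ 2,480.3169.

$2,480.32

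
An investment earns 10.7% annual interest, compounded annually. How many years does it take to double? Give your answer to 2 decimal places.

6.82 years

(1 + 0.107)^t = 2.
t = ln 2 / ln(1 + 0.107) ≈ 0.69315/0.101654 ≈ 6.8187.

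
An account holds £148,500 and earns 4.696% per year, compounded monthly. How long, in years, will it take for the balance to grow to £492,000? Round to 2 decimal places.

We need (1 + 0.00391333)^(12t) = 3.3131, so 12t = ln 3.3131 / ln 1.003913 ≈ 306.7043.
t ≈ 306.7043/12 = 25.5587 years.

25.56 years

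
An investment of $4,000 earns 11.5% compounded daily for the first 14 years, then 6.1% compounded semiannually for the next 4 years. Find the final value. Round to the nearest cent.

$25,441.81

Phase 1: 4,000·(1 + 0.115/365)^5110 ≈ 20,006.1712.
Phase 2: 20,006.1712·(1 + 0.0305)^8 ≈ 25,441.8067.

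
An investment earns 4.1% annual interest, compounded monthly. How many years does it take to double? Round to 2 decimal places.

(1 + 0.00341667)^(12t) = 2.
12t = ln 2 / ln(1 + 0.00341667) ≈ 0.69315/0.00341084 ≈ 203.2187.
t ≈ 16.9349.

16.93 years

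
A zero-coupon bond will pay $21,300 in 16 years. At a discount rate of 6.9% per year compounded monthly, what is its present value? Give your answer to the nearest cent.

$7,084.21

Growth factor = (1 + 0.00575)^192 ≈ 3.0066849153.
P = 21,300/3.0066849153 ≈ 7,084.2142.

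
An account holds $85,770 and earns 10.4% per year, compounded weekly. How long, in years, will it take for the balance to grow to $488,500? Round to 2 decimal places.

(1 + 0.002)^(52t) = 488,500/85,770 = 5.6955.
52t·ln(1 + 0.002) = ln(5.6955); 52t = 1.7397/0.001998 ≈ 870.7046.
t ≈ 16.7443 years.

16.74 years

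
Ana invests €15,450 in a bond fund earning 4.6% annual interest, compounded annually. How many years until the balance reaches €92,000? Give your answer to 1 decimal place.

39.7 years

(1 + 0.046)^t = 92,000/15,450 = 5.9547.
t·ln(1 + 0.046) = ln(5.9547); t = 1.7842/0.0449734 ≈ 39.6719.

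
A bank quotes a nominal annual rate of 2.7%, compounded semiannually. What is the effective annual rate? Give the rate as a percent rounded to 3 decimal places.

2.718%

One year is 2 periods at 0.0135 each: (1 + 0.0135)^2 ≈ 1.027182.
EAR = 1.027182 − 1 ≈ 2.71823%.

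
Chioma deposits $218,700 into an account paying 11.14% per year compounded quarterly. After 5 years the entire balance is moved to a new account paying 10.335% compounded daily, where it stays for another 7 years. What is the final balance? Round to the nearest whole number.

Phase 1: 218,700·(1 + 0.02785)^20 ≈ 378,829.3226.
Phase 2: 378,829.3226·(1 + 0.10335/365)^2555 ≈ 780,889.2732.

$780,889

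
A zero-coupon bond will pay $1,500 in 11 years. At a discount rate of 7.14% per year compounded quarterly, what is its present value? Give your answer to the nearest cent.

$688.66

Periodic rate = 7.14%/4 = 0.01785; 44 periods.
P = 1,500/(1 + 0.01785)^44 ≈ 1,500/2.17814287 ≈ 688.6601.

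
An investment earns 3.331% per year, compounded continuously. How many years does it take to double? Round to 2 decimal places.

e^(0.03331t) = 2, so 0.03331t = ln 2 ≈ 0.69315.
t ≈ 0.69315/0.03331 ≈ 20.8090.

20.81 years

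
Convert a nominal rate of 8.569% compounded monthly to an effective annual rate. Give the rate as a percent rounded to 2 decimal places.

8.91%

EAR = (1 + 8.569%/12)^12 − 1 = (1 + 0.00714083)^12 − 1.
(1 + 0.00714083)^12 ≈ 1.089137, so EAR ≈ 8.91368%.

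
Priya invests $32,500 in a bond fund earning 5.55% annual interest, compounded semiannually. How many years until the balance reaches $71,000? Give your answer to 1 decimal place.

(1 + 0.02775)^(2t) = 71,000/32,500 = 2.1846.
2t·ln(1 + 0.02775) = ln(2.1846); 2t = 0.78144/0.0273719 ≈ 28.5489.
t ≈ 14.2745 years.

14.3 years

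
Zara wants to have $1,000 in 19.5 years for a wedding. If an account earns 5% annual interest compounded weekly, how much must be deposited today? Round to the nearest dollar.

Periodic rate = 5%/52 = 0.000961538; 1014 periods.
P = 1,000/(1 + 0.05/52)^1014 ≈ 1,000/2.64992556 ≈ 377.3691.

$377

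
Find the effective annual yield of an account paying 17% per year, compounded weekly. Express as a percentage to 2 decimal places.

EAR = (1 + 17%/52)^52 − 1 = (1 + 0.00326923)^52 − 1.
(1 + 0.00326923)^52 ≈ 1.184976, so EAR ≈ 18.49762%.

18.50%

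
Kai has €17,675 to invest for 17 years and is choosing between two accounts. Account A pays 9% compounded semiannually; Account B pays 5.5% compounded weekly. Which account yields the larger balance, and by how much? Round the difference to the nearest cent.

Account A growth factor: (1 + 0.045)^34 ≈ 4.4663615407; balance ≈ 78,942.9402.
Account B growth factor: (1 + 0.055/52)^884 ≈ 2.5459551325; balance ≈ 44,999.7570.
Account A is larger by 33,943.1833.

Account A, by €33,943.18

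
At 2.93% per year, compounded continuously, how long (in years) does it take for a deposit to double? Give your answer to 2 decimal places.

e^(0.0293t) = 2, so 0.0293t = ln 2 ≈ 0.69315.
t ≈ 0.69315/0.0293 ≈ 23.6569.

23.66 years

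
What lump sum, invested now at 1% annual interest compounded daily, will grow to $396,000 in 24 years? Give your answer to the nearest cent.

Growth factor = (1 + 0.01/365)^8760 ≈ 1.27124497096.
P = 396,000/1.27124497096 ≈ 311,505.6571.

$311,505.66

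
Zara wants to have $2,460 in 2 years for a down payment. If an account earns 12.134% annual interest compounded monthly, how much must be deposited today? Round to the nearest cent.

$1,932.28

Periodic rate = 12.134%/12 = 0.0101117; 24 periods.
P = 2,460/(1 + 0.12134/12)^24 ≈ 2,460/1.273108133 ≈ 1,932.2789.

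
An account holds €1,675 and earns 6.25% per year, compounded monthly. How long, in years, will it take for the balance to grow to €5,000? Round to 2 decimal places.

17.54 years

We need (1 + 0.00520833)^(12t) = 2.9851, so 12t = ln 2.9851 / ln 1.005208 ≈ 210.5223.
t ≈ 210.5223/12 = 17.5435 years.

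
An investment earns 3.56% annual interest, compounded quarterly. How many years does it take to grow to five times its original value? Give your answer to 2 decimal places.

45.41 years

(1 + 0.0089)^(4t) = 5.
4t = ln 5 / ln(1 + 0.0089) ≈ 1.6094/0.00886063 ≈ 181.6393.
t ≈ 45.4098.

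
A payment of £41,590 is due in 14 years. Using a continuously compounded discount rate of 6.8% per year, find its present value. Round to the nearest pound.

£16,052

P = A·e^(−rt) = 41,590·e^(−0.952).
e^(−0.952) ≈ 0.38596831437, so P ≈ 16,052.4222.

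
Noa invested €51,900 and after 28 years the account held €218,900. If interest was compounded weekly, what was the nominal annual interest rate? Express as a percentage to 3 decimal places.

5.143%

The 1456-period growth factor is 218,900/51,900 = 4.21773.
r/52 = 4.21773^(1/1456) − 1 ≈ 0.000989016, so r ≈ 52·0.000989016 = 5.14289%.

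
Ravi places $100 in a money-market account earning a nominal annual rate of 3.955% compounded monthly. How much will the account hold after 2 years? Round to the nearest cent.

Periodic rate = 3.955%/12 = 0.00329583; periods = 12·2 = 24.
A = 100·(1 + 0.03955/12)^24 ≈ 100·1.08217179 ≈ 108.2172.

$108.22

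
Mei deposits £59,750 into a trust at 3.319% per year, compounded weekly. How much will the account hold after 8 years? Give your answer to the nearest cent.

£77,913.91

Periodic rate = 3.319%/52 = 0.000638269; periods = 52·8 = 416.
A = 59,750·(1 + 0.03319/52)^416 ≈ 59,750·1.303998482 ≈ 77,913.9093.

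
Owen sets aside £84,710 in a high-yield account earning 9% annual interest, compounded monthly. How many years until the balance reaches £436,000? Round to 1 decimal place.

18.3 years

We need (1 + 0.0075)^(12t) = 5.147, so 12t = ln 5.147 / ln 1.0075 ≈ 219.2727.
t ≈ 219.2727/12 = 18.2727 years.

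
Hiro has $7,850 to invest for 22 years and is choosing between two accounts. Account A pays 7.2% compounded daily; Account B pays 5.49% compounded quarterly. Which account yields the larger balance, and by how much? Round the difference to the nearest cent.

Account A, by $12,206.03

A: (1 + 0.072/365)^8030 ≈ 4.8736531551, so 7,850 × 4.8736531551 ≈ 38,258.1773.
B: (1 + 0.013725)^88 ≈ 3.318744472, so 7,850 × 3.318744472 ≈ 26,052.1441.
Difference ≈ 12,206.0332 in favor of A.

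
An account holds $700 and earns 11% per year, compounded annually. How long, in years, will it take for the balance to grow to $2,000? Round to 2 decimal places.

10.06 years

We need (1 + 0.11)^t = 2.8571, so t = ln 2.8571 / ln 1.11 ≈ 10.0596.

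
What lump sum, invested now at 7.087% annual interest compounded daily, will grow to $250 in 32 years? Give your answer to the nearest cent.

$25.89

Periodic rate = 7.087%/365 = 0.000194164; 11680 periods.
P = 250/(1 + 0.07087/365)^11680 ≈ 250/9.6563899 ≈ 25.8896.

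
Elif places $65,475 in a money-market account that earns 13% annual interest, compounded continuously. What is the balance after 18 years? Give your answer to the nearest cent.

A = P·e^(rt) = 65,475·e^(0.13·18) = 65,475·e^2.34.
e^2.34 ≈ 10.3812365627, so A ≈ 679,711.4639.

$679,711.46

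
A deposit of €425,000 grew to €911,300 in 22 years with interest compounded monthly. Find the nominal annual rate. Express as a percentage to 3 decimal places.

3.472%

(1 + r/12)^264 = 911,300/425,000 = 2.14424.
1 + r/12 = 2.14424^(1/264) ≈ 1.002894, so r/12 ≈ 0.00289351.
r ≈ 12·0.00289351 = 3.47221%.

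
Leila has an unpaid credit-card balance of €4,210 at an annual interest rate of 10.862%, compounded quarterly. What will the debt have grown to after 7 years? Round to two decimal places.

€8,914.35

Periodic rate = 10.862%/4 = 0.027155; periods = 4·7 = 28.
A = 4,210·(1 + 0.027155)^28 ≈ 4,210·2.117422714 ≈ 8,914.3496.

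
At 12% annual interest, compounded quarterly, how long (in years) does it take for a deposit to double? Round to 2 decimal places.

5.86 years

(1 + 0.03)^(4t) = 2.
4t = ln 2 / ln(1 + 0.03) ≈ 0.69315/0.0295588 ≈ 23.4498.
t ≈ 5.8624.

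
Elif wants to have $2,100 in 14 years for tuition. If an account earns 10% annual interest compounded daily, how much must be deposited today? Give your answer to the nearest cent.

$517.95

Periodic rate = 10%/365 = 0.000273973; 5110 periods.
P = 2,100/(1 + 0.1/365)^5110 ≈ 2,100/4.054422474 ≈ 517.9529.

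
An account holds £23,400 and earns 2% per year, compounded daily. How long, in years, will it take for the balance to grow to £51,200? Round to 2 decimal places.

We need (1 + 0.0000547945)^(365t) = 2.188, so 365t = ln 2.188 / ln 1.000055 ≈ 14290.2055.
t ≈ 14290.2055/365 = 39.1512 years.

39.15 years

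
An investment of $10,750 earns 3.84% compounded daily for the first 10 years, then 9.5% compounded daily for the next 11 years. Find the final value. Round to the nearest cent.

$44,869.11

After 10 years at 3.84%: 10,750 × 1.4681157883 ≈ 15,782.2447.
Then 11 years at 9.5%: 15,782.2447 × 2.8430119343 ≈ 44,869.1101.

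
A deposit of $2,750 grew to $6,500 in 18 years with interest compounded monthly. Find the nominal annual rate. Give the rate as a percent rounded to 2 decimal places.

The 216-period growth factor is 6,500/2,750 = 2.36364.
r/12 = 2.36364^(1/216) − 1 ≈ 0.00399035, so r ≈ 12·0.00399035 = 4.78842%.

4.79%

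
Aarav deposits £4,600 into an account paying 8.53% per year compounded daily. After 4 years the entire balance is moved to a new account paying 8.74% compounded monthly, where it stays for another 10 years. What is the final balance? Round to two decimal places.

Phase 1: 4,600·(1 + 0.0853/365)^1460 ≈ 6,470.2610.
Phase 2: 6,470.2610·(1 + 0.0874/12)^120 ≈ 15,456.7994.

£15,456.80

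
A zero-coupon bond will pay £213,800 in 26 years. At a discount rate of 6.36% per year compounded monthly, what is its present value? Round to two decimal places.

Periodic rate = 6.36%/12 = 0.0053; 312 periods.
P = 213,800/(1 + 0.0053)^312 ≈ 213,800/5.202989592 ≈ 41,091.7601.

£41,091.76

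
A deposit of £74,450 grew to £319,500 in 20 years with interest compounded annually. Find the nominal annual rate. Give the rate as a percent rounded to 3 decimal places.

(1 + r)^20 = 319,500/74,450 = 4.29147.
1 + r = 4.29147^(1/20) ≈ 1.075549, so r ≈ 0.0755493.
r ≈ 7.55493%.

7.555%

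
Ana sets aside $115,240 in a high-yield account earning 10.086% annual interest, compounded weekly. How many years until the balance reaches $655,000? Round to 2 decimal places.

17.24 years

We need (1 + 0.00193962)^(52t) = 5.6838, so 52t = ln 5.6838 / ln 1.00194 ≈ 896.7257.
t ≈ 896.7257/52 = 17.2447 years.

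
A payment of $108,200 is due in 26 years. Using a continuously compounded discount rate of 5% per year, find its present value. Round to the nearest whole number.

P = A·e^(−rt) = 108,200·e^(−1.3).
e^(−1.3) ≈ 0.272531793034, so P ≈ 29,487.9400.

$29,488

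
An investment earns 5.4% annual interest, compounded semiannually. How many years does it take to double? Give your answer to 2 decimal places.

13.01 years

(1 + 0.027)^(2t) = 2.
2t = ln 2 / ln(1 + 0.027) ≈ 0.69315/0.0266419 ≈ 26.0172.
t ≈ 13.0086.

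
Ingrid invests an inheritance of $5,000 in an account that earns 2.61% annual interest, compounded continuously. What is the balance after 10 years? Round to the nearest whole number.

$6,491

A = P·e^(rt) = 5,000·e^(0.0261·10) = 5,000·e^0.261.
e^0.261 ≈ 1.298227665, so A ≈ 6,491.1383.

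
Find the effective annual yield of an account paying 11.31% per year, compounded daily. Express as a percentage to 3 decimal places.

11.972%

EAR = (1 + 11.31%/365)^365 − 1 = (1 + 0.000309863)^365 − 1.
(1 + 0.000309863)^365 ≈ 1.119724, so EAR ≈ 11.97243%.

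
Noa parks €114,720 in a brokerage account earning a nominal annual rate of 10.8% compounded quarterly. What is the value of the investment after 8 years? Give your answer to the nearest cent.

€269,087.38

Growth factor = (1 + 0.027)^32 ≈ 2.34560130785.
A ≈ 114,720 × 2.34560130785 ≈ 269,087.3820.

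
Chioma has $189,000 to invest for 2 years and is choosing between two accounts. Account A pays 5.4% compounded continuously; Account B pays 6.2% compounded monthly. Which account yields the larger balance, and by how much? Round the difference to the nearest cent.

Account A growth factor: e^(0.054·2) = e^0.108 ≈ 1.11404774539; balance ≈ 210,555.0239.
Account B growth factor: (1 + 0.062/12)^24 ≈ 1.13165455047; balance ≈ 213,882.7100.
Account B is larger by 3,327.6862.

Account B, by $3,327.69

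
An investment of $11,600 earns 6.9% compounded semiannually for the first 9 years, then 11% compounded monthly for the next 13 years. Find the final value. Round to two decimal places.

After 9 years at 6.9%: 11,600 × 1.8414032699 ≈ 21,360.2779.
Then 13 years at 11%: 21,360.2779 × 4.1515660031 ≈ 88,678.6037.

$88,678.60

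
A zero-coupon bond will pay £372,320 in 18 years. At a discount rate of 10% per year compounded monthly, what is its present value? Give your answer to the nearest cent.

£62,004.83

Periodic rate = 10%/12 = 0.00833333; 216 periods.
P = 372,320/(1 + 0.1/12)^216 ≈ 372,320/6.00469346724 ≈ 62,004.8304.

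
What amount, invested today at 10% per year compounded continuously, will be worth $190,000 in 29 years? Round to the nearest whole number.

P = A·e^(−rt) = 190,000·e^(−2.9).
e^(−2.9) ≈ 0.0550232200564, so P ≈ 10,454.4118.

$10,454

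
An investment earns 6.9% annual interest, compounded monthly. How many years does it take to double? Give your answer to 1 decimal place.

(1 + 0.00575)^(12t) = 2.
12t = ln 2 / ln(1 + 0.00575) ≈ 0.69315/0.00573353 ≈ 120.8936.
t ≈ 10.0745.

10.1 years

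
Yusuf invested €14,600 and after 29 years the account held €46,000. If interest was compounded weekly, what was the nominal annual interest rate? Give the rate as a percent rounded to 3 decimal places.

3.959%

The 1508-period growth factor is 46,000/14,600 = 3.15068.
r/52 = 3.15068^(1/1508) − 1 ≈ 0.000761311, so r ≈ 52·0.000761311 = 3.95882%.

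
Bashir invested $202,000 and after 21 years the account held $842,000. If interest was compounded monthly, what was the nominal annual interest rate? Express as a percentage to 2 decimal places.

(1 + r/12)^252 = 842,000/202,000 = 4.16832.
1 + r/12 = 4.16832^(1/252) ≈ 1.005681, so r/12 ≈ 0.00568081.
r ≈ 12·0.00568081 = 6.81697%.

6.82%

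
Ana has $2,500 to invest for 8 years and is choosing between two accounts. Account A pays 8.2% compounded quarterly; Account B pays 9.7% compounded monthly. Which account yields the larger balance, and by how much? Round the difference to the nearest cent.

A: (1 + 0.0205)^32 ≈ 1.914327727, so 2,500 × 1.914327727 ≈ 4,785.8193.
B: (1 + 0.097/12)^96 ≈ 2.165996356, so 2,500 × 2.165996356 ≈ 5,414.9909.
Difference ≈ 629.1716 in favor of B.

Account B, by $629.17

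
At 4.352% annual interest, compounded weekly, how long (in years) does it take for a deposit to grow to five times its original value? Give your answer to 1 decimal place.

37.0 years

(1 + 0.000836923)^(52t) = 5.
52t = ln 5 / ln(1 + 0.000836923) ≈ 1.6094/0.000836573 ≈ 1923.8462.
t ≈ 36.9970.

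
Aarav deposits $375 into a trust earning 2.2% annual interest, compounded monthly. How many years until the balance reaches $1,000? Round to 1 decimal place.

44.6 years

We need (1 + 0.00183333)^(12t) = 2.6667, so 12t = ln 2.6667 / ln 1.001833 ≈ 535.4880.
t ≈ 535.4880/12 = 44.6240 years.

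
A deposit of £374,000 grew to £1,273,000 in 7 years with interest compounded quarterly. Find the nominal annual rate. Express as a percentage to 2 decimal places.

17.89%

The 28-period growth factor is 1,273,000/374,000 = 3.40374.
r/4 = 3.40374^(1/28) − 1 ≈ 0.0447165, so r ≈ 4·0.0447165 = 17.88660%.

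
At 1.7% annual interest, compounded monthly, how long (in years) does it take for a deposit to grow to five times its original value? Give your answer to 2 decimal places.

(1 + 0.00141667)^(12t) = 5.
12t = ln 5 / ln(1 + 0.00141667) ≈ 1.6094/0.00141566 ≈ 1136.8783.
t ≈ 94.7399.

94.74 years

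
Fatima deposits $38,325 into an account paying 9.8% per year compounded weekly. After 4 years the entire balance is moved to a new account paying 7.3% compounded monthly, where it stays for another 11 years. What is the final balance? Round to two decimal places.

After 4 years at 9.8%: 38,325 × 1.47939183175 ≈ 56,697.6920.
Then 11 years at 7.3%: 56,697.6920 × 2.22680406367 ≈ 126,254.6508.

$126,254.65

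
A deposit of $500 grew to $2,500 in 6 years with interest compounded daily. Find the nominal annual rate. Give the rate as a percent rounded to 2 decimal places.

26.83%

(1 + r/365)^2190 = 2,500/500 = 5.
1 + r/365 = 5^(1/2190) ≈ 1.000735, so r/365 ≈ 0.000735173.
r ≈ 365·0.000735173 = 26.83382%.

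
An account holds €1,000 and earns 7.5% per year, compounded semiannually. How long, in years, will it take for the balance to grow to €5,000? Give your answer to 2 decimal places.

21.86 years

We need (1 + 0.0375)^(2t) = 5, so 2t = ln 5 / ln 1.0375 ≈ 43.7181.
t ≈ 43.7181/2 = 21.8591 years.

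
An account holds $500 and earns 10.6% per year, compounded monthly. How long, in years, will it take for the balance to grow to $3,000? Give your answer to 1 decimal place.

17.0 years

(1 + 0.00883333)^(12t) = 3,000/500 = 6.
12t·ln(1 + 0.00883333) = ln(6); 12t = 1.7918/0.00879455 ≈ 203.7353.
t ≈ 16.9779 years.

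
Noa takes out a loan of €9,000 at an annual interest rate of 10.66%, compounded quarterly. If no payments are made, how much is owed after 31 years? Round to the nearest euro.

Growth factor = (1 + 0.02665)^124 ≈ 26.0842902767.
A ≈ 9,000 × 26.0842902767 ≈ 234,758.6125.

€234,759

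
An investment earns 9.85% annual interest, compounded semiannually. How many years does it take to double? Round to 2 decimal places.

7.21 years

(1 + 0.04925)^(2t) = 2.
2t = ln 2 / ln(1 + 0.04925) ≈ 0.69315/0.0480756 ≈ 14.4179.
t ≈ 7.2089.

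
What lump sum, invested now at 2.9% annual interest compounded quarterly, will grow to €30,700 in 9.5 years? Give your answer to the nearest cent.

Growth factor = (1 + 0.00725)^38 ≈ 1.3158806185.
P = 30,700/1.3158806185 ≈ 23,330.3839.

€23,330.38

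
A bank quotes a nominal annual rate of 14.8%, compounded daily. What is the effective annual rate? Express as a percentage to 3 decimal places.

One year is 365 periods at 0.000405479 each: (1 + 0.000405479)^365 ≈ 1.159478.
EAR = 1.159478 − 1 ≈ 15.94781%.

15.948%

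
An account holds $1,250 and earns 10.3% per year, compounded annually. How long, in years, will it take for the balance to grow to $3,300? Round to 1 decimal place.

(1 + 0.103)^t = 3,300/1,250 = 2.64.
t·ln(1 + 0.103) = ln(2.64); t = 0.97078/0.0980337 ≈ 9.9025.

9.9 years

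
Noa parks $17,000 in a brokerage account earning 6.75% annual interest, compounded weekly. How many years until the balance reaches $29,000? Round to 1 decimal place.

We need (1 + 0.00129808)^(52t) = 1.7059, so 52t = ln 1.7059 / ln 1.001298 ≈ 411.7083.
t ≈ 411.7083/52 = 7.9175 years.

7.9 years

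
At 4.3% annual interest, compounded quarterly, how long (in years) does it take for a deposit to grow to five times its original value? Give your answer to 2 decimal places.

(1 + 0.01075)^(4t) = 5.
4t = ln 5 / ln(1 + 0.01075) ≈ 1.6094/0.0106926 ≈ 150.5184.
t ≈ 37.6296.

37.63 years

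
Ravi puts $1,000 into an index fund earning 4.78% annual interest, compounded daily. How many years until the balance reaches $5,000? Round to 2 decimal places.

33.67 years

We need (1 + 0.000130959)^(365t) = 5, so 365t = ln 5 / ln 1.000131 ≈ 12290.4457.
t ≈ 12290.4457/365 = 33.6725 years.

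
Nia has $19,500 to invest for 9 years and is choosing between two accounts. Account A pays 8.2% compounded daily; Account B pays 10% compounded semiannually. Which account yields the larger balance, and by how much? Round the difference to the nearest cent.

Account B, by $6,143.37

A: (1 + 0.082/365)^3285 ≈ 2.0915744627, so 19,500 × 2.0915744627 ≈ 40,785.7020.
B: (1 + 0.05)^18 ≈ 2.4066192337, so 19,500 × 2.4066192337 ≈ 46,929.0751.
Difference ≈ 6,143.3730 in favor of B.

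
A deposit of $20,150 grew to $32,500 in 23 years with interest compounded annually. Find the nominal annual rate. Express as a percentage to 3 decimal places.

(1 + r)^23 = 32,500/20,150 = 1.6129.
1 + r = 1.6129^(1/23) ≈ 1.021002, so r ≈ 0.0210017.
r ≈ 2.10017%.

2.100%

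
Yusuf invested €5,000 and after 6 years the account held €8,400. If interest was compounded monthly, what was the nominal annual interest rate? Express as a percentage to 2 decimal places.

8.68%

The 72-period growth factor is 8,400/5,000 = 1.68.
r/12 = 1.68^(1/72) − 1 ≈ 0.00723149, so r ≈ 12·0.00723149 = 8.67779%.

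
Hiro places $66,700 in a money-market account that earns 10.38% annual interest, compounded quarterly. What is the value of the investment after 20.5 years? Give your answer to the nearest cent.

$545,097.12

Growth factor = (1 + 0.02595)^82 ≈ 8.17237067144.
A ≈ 66,700 × 8.17237067144 ≈ 545,097.1238.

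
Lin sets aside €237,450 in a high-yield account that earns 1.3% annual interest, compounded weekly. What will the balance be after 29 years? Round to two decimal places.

Growth factor = (1 + 0.00025)^1508 ≈ 1.4578356187.
A ≈ 237,450 × 1.4578356187 ≈ 346,163.0677.

€346,163.07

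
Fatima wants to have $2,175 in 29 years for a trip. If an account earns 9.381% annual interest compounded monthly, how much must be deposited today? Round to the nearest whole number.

Growth factor = (1 + 0.0078175)^348 ≈ 15.0279437.
P = 2,175/15.0279437 ≈ 144.7304.

$145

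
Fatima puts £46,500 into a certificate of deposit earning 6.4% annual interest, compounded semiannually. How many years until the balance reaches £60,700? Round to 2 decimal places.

We need (1 + 0.032)^(2t) = 1.3054, so 2t = ln 1.3054 / ln 1.032 ≈ 8.4604.
t ≈ 8.4604/2 = 4.2302 years.

4.23 years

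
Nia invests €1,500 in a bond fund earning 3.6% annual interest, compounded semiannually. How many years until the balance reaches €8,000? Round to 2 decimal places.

(1 + 0.018)^(2t) = 8,000/1,500 = 5.3333.
2t·ln(1 + 0.018) = ln(5.3333); 2t = 1.674/0.0178399 ≈ 93.8332.
t ≈ 46.9166 years.

46.92 years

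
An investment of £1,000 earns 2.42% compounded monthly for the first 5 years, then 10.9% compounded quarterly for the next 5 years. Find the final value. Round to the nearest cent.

£1,932.06

Phase 1: 1,000·(1 + 0.0242/12)^60 ≈ 1,128.4874.
Phase 2: 1,128.4874·(1 + 0.02725)^20 ≈ 1,932.0560.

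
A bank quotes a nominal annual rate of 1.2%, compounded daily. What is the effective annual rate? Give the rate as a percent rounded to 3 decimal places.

1.207%

One year is 365 periods at 0.0000328767 each: (1 + 0.0000328767)^365 ≈ 1.012072.
EAR = 1.012072 − 1 ≈ 1.20721%.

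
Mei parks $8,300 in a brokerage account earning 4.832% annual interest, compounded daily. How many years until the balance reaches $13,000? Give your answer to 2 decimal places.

(1 + 0.000132384)^(365t) = 13,000/8,300 = 1.5663.
365t·ln(1 + 0.000132384) = ln(1.5663); 365t = 0.44869/0.000132375 ≈ 3389.5715.
t ≈ 9.2865 years.

9.29 years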